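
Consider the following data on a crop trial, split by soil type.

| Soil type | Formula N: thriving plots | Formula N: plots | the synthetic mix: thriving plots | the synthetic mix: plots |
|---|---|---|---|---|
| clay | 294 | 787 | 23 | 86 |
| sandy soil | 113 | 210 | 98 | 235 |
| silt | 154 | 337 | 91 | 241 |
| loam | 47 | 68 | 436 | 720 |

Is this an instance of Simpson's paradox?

Yes

Clay: Formula N 294/787 = 37.4%, the synthetic mix 23/86 = 26.7% → Formula N
Sandy soil: Formula N 113/210 = 53.8%, the synthetic mix 98/235 = 41.7% → Formula N
Silt: Formula N 154/337 = 45.7%, the synthetic mix 91/241 = 37.8% → Formula N
Loam: Formula N 47/68 = 69.1%, the synthetic mix 436/720 = 60.6% → Formula N
Overall: Formula N 608/1402 = 43.4%, the synthetic mix 648/1282 = 50.5% → the synthetic mix
Formula N wins each soil group but the synthetic mix wins overall — the comparison reverses. Formula N's plots skew toward clay, which has a lower base rate.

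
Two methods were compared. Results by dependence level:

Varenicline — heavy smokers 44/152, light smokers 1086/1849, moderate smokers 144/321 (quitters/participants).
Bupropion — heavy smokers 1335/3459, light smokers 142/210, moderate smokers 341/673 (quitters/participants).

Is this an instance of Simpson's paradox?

Yes

Heavy smokers: varenicline 44/152 = 28.9%, bupropion 1335/3459 = 38.6% → bupropion
Light smokers: varenicline 1086/1849 = 58.7%, bupropion 142/210 = 67.6% → bupropion
Moderate smokers: varenicline 144/321 = 44.9%, bupropion 341/673 = 50.7% → bupropion
Overall: varenicline 1274/2322 = 54.9%, bupropion 1818/4342 = 41.9% → varenicline
Bupropion wins each dependence group but varenicline wins overall — the comparison reverses. Bupropion's participants skew toward heavy smokers, which has a lower base rate.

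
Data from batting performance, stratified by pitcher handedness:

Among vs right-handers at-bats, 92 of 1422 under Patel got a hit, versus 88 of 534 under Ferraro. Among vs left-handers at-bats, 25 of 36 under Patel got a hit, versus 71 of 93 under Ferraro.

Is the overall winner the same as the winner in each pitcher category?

Vs right-handers: Patel 92/1422 = 6.5%, Ferraro 88/534 = 16.5% → Ferraro
Vs left-handers: Patel 25/36 = 69.4%, Ferraro 71/93 = 76.3% → Ferraro
Overall: Patel 117/1458 = 8.0%, Ferraro 159/627 = 25.4% → Ferraro
Ferraro wins overall and in every pitcher group — no reversal.

Yes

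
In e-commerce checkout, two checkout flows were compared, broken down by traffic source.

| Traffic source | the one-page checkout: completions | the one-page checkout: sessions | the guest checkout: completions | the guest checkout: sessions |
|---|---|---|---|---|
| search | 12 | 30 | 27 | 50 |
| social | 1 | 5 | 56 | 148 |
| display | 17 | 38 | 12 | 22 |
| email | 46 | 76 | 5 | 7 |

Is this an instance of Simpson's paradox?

Search: the one-page checkout 12/30 = 40.0%, the guest checkout 27/50 = 54.0% → the guest checkout
Social: the one-page checkout 1/5 = 20.0%, the guest checkout 56/148 = 37.8% → the guest checkout
Display: the one-page checkout 17/38 = 44.7%, the guest checkout 12/22 = 54.5% → the guest checkout
Email: the one-page checkout 46/76 = 60.5%, the guest checkout 5/7 = 71.4% → the guest checkout
Overall: the one-page checkout 76/149 = 51.0%, the guest checkout 100/227 = 44.1% → the one-page checkout
The guest checkout wins each traffic group but the one-page checkout wins overall — the comparison reverses. The guest checkout's sessions skew toward social, which has a lower base rate.

Yes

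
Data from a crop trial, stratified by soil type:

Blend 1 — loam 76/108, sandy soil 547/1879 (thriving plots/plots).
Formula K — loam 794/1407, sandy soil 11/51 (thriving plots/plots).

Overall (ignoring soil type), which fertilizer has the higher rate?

Formula K

Loam: Blend 1 76/108 = 70.4%, Formula K 794/1407 = 56.4% → Blend 1
Sandy soil: Blend 1 547/1879 = 29.1%, Formula K 11/51 = 21.6% → Blend 1
Overall: Blend 1 623/1987 = 31.4%, Formula K 805/1458 = 55.2% → Formula K
(Blend 1 wins every soil group but Formula K wins overall — Blend 1's plots skew toward the low-rate sandy soil group.)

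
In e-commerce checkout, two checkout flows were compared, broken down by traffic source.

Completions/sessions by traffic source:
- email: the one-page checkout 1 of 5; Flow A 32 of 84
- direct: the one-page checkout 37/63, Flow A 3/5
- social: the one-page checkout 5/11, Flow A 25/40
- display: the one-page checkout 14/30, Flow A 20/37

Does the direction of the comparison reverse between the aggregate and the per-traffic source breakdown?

Email: the one-page checkout 1/5 = 20.0%, Flow A 32/84 = 38.1% → Flow A
Direct: the one-page checkout 37/63 = 58.7%, Flow A 3/5 = 60.0% → Flow A
Social: the one-page checkout 5/11 = 45.5%, Flow A 25/40 = 62.5% → Flow A
Display: the one-page checkout 14/30 = 46.7%, Flow A 20/37 = 54.1% → Flow A
Overall: the one-page checkout 57/109 = 52.3%, Flow A 80/166 = 48.2% → the one-page checkout
Flow A wins each traffic group but the one-page checkout wins overall — the comparison reverses. Flow A's sessions skew toward email, which has a lower base rate.

Yes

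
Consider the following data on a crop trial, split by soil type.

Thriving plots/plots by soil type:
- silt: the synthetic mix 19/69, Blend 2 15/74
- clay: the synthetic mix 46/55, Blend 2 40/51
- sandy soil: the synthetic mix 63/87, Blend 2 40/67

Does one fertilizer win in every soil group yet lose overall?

No

Silt: the synthetic mix 19/69 = 27.5%, Blend 2 15/74 = 20.3% → the synthetic mix
Clay: the synthetic mix 46/55 = 83.6%, Blend 2 40/51 = 78.4% → the synthetic mix
Sandy soil: the synthetic mix 63/87 = 72.4%, Blend 2 40/67 = 59.7% → the synthetic mix
Overall: the synthetic mix 128/211 = 60.7%, Blend 2 95/192 = 49.5% → the synthetic mix
The synthetic mix wins overall and in every soil group — no reversal.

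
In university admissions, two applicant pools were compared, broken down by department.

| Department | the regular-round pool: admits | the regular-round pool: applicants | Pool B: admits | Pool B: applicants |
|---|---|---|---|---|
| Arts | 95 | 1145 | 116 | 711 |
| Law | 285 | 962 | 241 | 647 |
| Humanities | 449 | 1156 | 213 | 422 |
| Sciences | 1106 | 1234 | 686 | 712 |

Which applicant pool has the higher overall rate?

Arts: the regular-round pool 95/1145 = 8.3%, Pool B 116/711 = 16.3% → Pool B
Law: the regular-round pool 285/962 = 29.6%, Pool B 241/647 = 37.2% → Pool B
Humanities: the regular-round pool 449/1156 = 38.8%, Pool B 213/422 = 50.5% → Pool B
Sciences: the regular-round pool 1106/1234 = 89.6%, Pool B 686/712 = 96.3% → Pool B
Overall: the regular-round pool 1935/4497 = 43.0%, Pool B 1256/2492 = 50.4% → Pool B

Pool B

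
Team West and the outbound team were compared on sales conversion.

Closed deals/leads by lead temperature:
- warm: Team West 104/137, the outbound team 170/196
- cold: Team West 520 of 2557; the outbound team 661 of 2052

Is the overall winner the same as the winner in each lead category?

Yes

Warm: Team West 104/137 = 75.9%, the outbound team 170/196 = 86.7% → the outbound team
Cold: Team West 520/2557 = 20.3%, the outbound team 661/2052 = 32.2% → the outbound team
Overall: Team West 624/2694 = 23.2%, the outbound team 831/2248 = 37.0% → the outbound team
The outbound team wins overall and in every lead group — no reversal.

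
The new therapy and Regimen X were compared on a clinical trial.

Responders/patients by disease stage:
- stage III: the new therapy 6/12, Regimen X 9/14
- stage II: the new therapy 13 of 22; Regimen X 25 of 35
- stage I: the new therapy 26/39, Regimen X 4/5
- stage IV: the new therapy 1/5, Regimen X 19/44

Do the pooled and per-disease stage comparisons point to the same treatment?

No

Stage III: the new therapy 6/12 = 50.0%, Regimen X 9/14 = 64.3% → Regimen X
Stage II: the new therapy 13/22 = 59.1%, Regimen X 25/35 = 71.4% → Regimen X
Stage I: the new therapy 26/39 = 66.7%, Regimen X 4/5 = 80.0% → Regimen X
Stage IV: the new therapy 1/5 = 20.0%, Regimen X 19/44 = 43.2% → Regimen X
Overall: the new therapy 46/78 = 59.0%, Regimen X 57/98 = 58.2% → the new therapy
Regimen X wins each disease group but the new therapy wins overall — the comparison reverses. Regimen X's patients skew toward stage IV, which has a lower base rate.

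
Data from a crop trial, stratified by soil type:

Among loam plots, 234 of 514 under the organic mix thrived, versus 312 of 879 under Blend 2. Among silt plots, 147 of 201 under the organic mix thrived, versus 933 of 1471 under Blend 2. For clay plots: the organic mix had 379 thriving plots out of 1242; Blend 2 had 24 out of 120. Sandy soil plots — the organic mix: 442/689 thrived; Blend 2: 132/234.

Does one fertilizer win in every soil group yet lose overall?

Loam: the organic mix 234/514 = 45.5%, Blend 2 312/879 = 35.5% → the organic mix
Silt: the organic mix 147/201 = 73.1%, Blend 2 933/1471 = 63.4% → the organic mix
Clay: the organic mix 379/1242 = 30.5%, Blend 2 24/120 = 20.0% → the organic mix
Sandy soil: the organic mix 442/689 = 64.2%, Blend 2 132/234 = 56.4% → the organic mix
Overall: the organic mix 1202/2646 = 45.4%, Blend 2 1401/2704 = 51.8% → Blend 2
The organic mix wins each soil group but Blend 2 wins overall — the comparison reverses. The organic mix's plots skew toward clay, which has a lower base rate.

Yes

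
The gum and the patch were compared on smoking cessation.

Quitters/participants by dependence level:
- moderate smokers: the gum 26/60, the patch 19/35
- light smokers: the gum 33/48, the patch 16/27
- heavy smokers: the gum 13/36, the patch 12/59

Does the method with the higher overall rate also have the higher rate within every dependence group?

No

Moderate smokers: the gum 26/60 = 43.3%, the patch 19/35 = 54.3% → the patch
Light smokers: the gum 33/48 = 68.8%, the patch 16/27 = 59.3% → the gum
Heavy smokers: the gum 13/36 = 36.1%, the patch 12/59 = 20.3% → the gum
Overall: the gum 72/144 = 50.0%, the patch 47/121 = 38.8% → the gum
Neither sweeps: the gum wins 2 of 3 groups, the patch wins 1. The gum wins overall but not every group — no Simpson reversal.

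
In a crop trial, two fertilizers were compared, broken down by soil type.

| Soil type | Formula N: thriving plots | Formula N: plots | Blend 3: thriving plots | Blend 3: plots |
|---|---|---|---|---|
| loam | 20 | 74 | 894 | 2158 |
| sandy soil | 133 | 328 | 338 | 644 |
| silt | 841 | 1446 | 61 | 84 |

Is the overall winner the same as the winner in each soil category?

No

Loam: Formula N 20/74 = 27.0%, Blend 3 894/2158 = 41.4% → Blend 3
Sandy soil: Formula N 133/328 = 40.5%, Blend 3 338/644 = 52.5% → Blend 3
Silt: Formula N 841/1446 = 58.2%, Blend 3 61/84 = 72.6% → Blend 3
Overall: Formula N 994/1848 = 53.8%, Blend 3 1293/2886 = 44.8% → Formula N
Blend 3 wins each soil group but Formula N wins overall — the comparison reverses. Blend 3's plots skew toward loam, which has a lower base rate.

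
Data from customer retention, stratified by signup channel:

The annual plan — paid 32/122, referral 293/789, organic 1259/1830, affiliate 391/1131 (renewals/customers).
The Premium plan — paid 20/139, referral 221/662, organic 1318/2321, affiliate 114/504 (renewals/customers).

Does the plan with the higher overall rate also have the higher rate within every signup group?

Yes

Paid: the annual plan 32/122 = 26.2%, the Premium plan 20/139 = 14.4% → the annual plan
Referral: the annual plan 293/789 = 37.1%, the Premium plan 221/662 = 33.4% → the annual plan
Organic: the annual plan 1259/1830 = 68.8%, the Premium plan 1318/2321 = 56.8% → the annual plan
Affiliate: the annual plan 391/1131 = 34.6%, the Premium plan 114/504 = 22.6% → the annual plan
Overall: the annual plan 1975/3872 = 51.0%, the Premium plan 1673/3626 = 46.1% → the annual plan
The annual plan wins overall and in every signup group — no reversal.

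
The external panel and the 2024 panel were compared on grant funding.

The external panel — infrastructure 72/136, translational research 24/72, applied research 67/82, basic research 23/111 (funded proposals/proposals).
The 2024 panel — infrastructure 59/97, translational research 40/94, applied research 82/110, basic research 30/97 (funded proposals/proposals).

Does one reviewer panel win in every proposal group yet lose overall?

Infrastructure: the external panel 72/136 = 52.9%, the 2024 panel 59/97 = 60.8% → the 2024 panel
Translational research: the external panel 24/72 = 33.3%, the 2024 panel 40/94 = 42.6% → the 2024 panel
Applied research: the external panel 67/82 = 81.7%, the 2024 panel 82/110 = 74.5% → the external panel
Basic research: the external panel 23/111 = 20.7%, the 2024 panel 30/97 = 30.9% → the 2024 panel
Overall: the external panel 186/401 = 46.4%, the 2024 panel 211/398 = 53.0% → the 2024 panel
Neither sweeps: the external panel wins 1 of 4 groups, the 2024 panel wins 3. The 2024 panel wins overall but not every group — no Simpson reversal.

No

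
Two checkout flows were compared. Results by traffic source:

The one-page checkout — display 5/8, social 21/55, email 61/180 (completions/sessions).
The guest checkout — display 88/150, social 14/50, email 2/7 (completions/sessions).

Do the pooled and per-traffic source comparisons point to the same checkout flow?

Display: the one-page checkout 5/8 = 62.5%, the guest checkout 88/150 = 58.7% → the one-page checkout
Social: the one-page checkout 21/55 = 38.2%, the guest checkout 14/50 = 28.0% → the one-page checkout
Email: the one-page checkout 61/180 = 33.9%, the guest checkout 2/7 = 28.6% → the one-page checkout
Overall: the one-page checkout 87/243 = 35.8%, the guest checkout 104/207 = 50.2% → the guest checkout
The one-page checkout wins each traffic group but the guest checkout wins overall — the comparison reverses. The one-page checkout's sessions skew toward email, which has a lower base rate.

No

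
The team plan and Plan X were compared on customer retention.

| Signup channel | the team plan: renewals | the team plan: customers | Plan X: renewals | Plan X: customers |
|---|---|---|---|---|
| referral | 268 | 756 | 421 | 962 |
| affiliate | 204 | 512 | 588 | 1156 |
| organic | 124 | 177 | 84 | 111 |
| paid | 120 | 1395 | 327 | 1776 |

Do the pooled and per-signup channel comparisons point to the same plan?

Yes

Referral: the team plan 268/756 = 35.4%, Plan X 421/962 = 43.8% → Plan X
Affiliate: the team plan 204/512 = 39.8%, Plan X 588/1156 = 50.9% → Plan X
Organic: the team plan 124/177 = 70.1%, Plan X 84/111 = 75.7% → Plan X
Paid: the team plan 120/1395 = 8.6%, Plan X 327/1776 = 18.4% → Plan X
Overall: the team plan 716/2840 = 25.2%, Plan X 1420/4005 = 35.5% → Plan X
Plan X wins overall and in every signup group — no reversal.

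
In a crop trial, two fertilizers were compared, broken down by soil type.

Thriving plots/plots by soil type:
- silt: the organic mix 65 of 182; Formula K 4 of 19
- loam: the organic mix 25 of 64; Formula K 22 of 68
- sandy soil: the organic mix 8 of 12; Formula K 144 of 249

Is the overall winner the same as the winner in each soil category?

No

Silt: the organic mix 65/182 = 35.7%, Formula K 4/19 = 21.1% → the organic mix
Loam: the organic mix 25/64 = 39.1%, Formula K 22/68 = 32.4% → the organic mix
Sandy soil: the organic mix 8/12 = 66.7%, Formula K 144/249 = 57.8% → the organic mix
Overall: the organic mix 98/258 = 38.0%, Formula K 170/336 = 50.6% → Formula K
The organic mix wins each soil group but Formula K wins overall — the comparison reverses. The organic mix's plots skew toward silt, which has a lower base rate.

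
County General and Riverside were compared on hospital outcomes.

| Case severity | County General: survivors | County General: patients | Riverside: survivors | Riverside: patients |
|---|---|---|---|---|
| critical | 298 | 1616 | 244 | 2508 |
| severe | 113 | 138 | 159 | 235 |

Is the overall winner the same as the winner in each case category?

Yes

Critical: County General 298/1616 = 18.4%, Riverside 244/2508 = 9.7% → County General
Severe: County General 113/138 = 81.9%, Riverside 159/235 = 67.7% → County General
Overall: County General 411/1754 = 23.4%, Riverside 403/2743 = 14.7% → County General
County General wins overall and in every case group — no reversal.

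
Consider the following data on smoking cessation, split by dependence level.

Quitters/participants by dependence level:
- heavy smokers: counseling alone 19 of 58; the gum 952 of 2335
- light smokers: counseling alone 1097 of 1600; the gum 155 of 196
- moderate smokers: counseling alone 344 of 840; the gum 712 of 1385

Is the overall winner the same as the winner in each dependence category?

Heavy smokers: counseling alone 19/58 = 32.8%, the gum 952/2335 = 40.8% → the gum
Light smokers: counseling alone 1097/1600 = 68.6%, the gum 155/196 = 79.1% → the gum
Moderate smokers: counseling alone 344/840 = 41.0%, the gum 712/1385 = 51.4% → the gum
Overall: counseling alone 1460/2498 = 58.4%, the gum 1819/3916 = 46.5% → counseling alone
The gum wins each dependence group but counseling alone wins overall — the comparison reverses. The gum's participants skew toward heavy smokers, which has a lower base rate.

No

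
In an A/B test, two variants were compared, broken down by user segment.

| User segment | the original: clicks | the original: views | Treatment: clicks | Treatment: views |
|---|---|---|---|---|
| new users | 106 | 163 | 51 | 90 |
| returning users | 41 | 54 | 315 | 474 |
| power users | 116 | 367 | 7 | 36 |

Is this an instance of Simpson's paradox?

New users: the original 106/163 = 65.0%, Treatment 51/90 = 56.7% → the original
Returning users: the original 41/54 = 75.9%, Treatment 315/474 = 66.5% → the original
Power users: the original 116/367 = 31.6%, Treatment 7/36 = 19.4% → the original
Overall: the original 263/584 = 45.0%, Treatment 373/600 = 62.2% → Treatment
The original wins each user group but Treatment wins overall — the comparison reverses. The original's views skew toward power users, which has a lower base rate.

Yes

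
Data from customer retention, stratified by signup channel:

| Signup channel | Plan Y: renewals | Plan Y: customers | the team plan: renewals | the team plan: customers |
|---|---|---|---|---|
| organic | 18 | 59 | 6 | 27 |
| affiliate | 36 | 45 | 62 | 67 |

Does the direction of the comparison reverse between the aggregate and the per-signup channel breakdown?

Organic: Plan Y 18/59 = 30.5%, the team plan 6/27 = 22.2% → Plan Y
Affiliate: Plan Y 36/45 = 80.0%, the team plan 62/67 = 92.5% → the team plan
Overall: Plan Y 54/104 = 51.9%, the team plan 68/94 = 72.3% → the team plan
Neither sweeps: Plan Y wins 1 of 2 groups, the team plan wins 1. The team plan wins overall but not every group — no Simpson reversal.

No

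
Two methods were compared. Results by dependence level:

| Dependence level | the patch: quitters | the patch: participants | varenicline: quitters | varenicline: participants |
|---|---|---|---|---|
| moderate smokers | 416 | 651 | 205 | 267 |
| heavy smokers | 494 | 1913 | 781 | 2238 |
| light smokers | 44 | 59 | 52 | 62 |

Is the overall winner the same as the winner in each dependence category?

Moderate smokers: the patch 416/651 = 63.9%, varenicline 205/267 = 76.8% → varenicline
Heavy smokers: the patch 494/1913 = 25.8%, varenicline 781/2238 = 34.9% → varenicline
Light smokers: the patch 44/59 = 74.6%, varenicline 52/62 = 83.9% → varenicline
Overall: the patch 954/2623 = 36.4%, varenicline 1038/2567 = 40.4% → varenicline
Varenicline wins overall and in every dependence group — no reversal.

Yes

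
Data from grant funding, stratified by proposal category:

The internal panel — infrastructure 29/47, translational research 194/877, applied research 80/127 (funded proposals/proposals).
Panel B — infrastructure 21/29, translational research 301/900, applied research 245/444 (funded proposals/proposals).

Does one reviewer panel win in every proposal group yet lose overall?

No

Infrastructure: the internal panel 29/47 = 61.7%, Panel B 21/29 = 72.4% → Panel B
Translational research: the internal panel 194/877 = 22.1%, Panel B 301/900 = 33.4% → Panel B
Applied research: the internal panel 80/127 = 63.0%, Panel B 245/444 = 55.2% → the internal panel
Overall: the internal panel 303/1051 = 28.8%, Panel B 567/1373 = 41.3% → Panel B
Neither sweeps: the internal panel wins 1 of 3 groups, Panel B wins 2. Panel B wins overall but not every group — no Simpson reversal.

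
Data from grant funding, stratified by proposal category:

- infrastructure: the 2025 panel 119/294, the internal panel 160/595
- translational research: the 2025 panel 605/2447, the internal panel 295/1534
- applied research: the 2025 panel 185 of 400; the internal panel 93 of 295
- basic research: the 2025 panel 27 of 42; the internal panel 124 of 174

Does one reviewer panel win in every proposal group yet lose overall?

No

Infrastructure: the 2025 panel 119/294 = 40.5%, the internal panel 160/595 = 26.9% → the 2025 panel
Translational research: the 2025 panel 605/2447 = 24.7%, the internal panel 295/1534 = 19.2% → the 2025 panel
Applied research: the 2025 panel 185/400 = 46.2%, the internal panel 93/295 = 31.5% → the 2025 panel
Basic research: the 2025 panel 27/42 = 64.3%, the internal panel 124/174 = 71.3% → the internal panel
Overall: the 2025 panel 936/3183 = 29.4%, the internal panel 672/2598 = 25.9% → the 2025 panel
Neither sweeps: the 2025 panel wins 3 of 4 groups, the internal panel wins 1. The 2025 panel wins overall but not every group — no Simpson reversal.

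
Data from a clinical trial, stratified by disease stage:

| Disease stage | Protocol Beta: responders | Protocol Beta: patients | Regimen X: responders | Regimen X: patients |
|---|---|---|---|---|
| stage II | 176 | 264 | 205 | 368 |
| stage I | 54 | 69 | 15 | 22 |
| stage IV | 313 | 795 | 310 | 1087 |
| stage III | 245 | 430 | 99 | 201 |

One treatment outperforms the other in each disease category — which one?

Stage II: Protocol Beta 176/264 = 66.7%, Regimen X 205/368 = 55.7% → Protocol Beta
Stage I: Protocol Beta 54/69 = 78.3%, Regimen X 15/22 = 68.2% → Protocol Beta
Stage IV: Protocol Beta 313/795 = 39.4%, Regimen X 310/1087 = 28.5% → Protocol Beta
Stage III: Protocol Beta 245/430 = 57.0%, Regimen X 99/201 = 49.3% → Protocol Beta
Protocol Beta has the higher rate in all 4 groups.

Protocol Beta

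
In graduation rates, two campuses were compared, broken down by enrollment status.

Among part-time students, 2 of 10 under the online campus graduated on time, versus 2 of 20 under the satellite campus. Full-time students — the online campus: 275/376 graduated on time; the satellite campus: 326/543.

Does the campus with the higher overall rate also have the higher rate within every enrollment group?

Yes

Part-time: the online campus 2/10 = 20.0%, the satellite campus 2/20 = 10.0% → the online campus
Full-time: the online campus 275/376 = 73.1%, the satellite campus 326/543 = 60.0% → the online campus
Overall: the online campus 277/386 = 71.8%, the satellite campus 328/563 = 58.3% → the online campus
The online campus wins overall and in every enrollment group — no reversal.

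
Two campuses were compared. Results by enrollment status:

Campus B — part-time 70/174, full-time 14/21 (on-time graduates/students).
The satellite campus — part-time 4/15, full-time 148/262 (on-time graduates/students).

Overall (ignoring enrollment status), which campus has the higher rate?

the satellite campus

Part-time: Campus B 70/174 = 40.2%, the satellite campus 4/15 = 26.7% → Campus B
Full-time: Campus B 14/21 = 66.7%, the satellite campus 148/262 = 56.5% → Campus B
Overall: Campus B 84/195 = 43.1%, the satellite campus 152/277 = 54.9% → the satellite campus
(Campus B wins every enrollment group but the satellite campus wins overall — Campus B's students skew toward the low-rate part-time group.)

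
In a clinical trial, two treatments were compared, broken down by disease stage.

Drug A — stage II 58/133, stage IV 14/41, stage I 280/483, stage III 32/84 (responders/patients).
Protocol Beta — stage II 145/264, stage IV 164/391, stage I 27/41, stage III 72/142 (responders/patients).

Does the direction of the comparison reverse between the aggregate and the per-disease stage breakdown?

Stage II: Drug A 58/133 = 43.6%, Protocol Beta 145/264 = 54.9% → Protocol Beta
Stage IV: Drug A 14/41 = 34.1%, Protocol Beta 164/391 = 41.9% → Protocol Beta
Stage I: Drug A 280/483 = 58.0%, Protocol Beta 27/41 = 65.9% → Protocol Beta
Stage III: Drug A 32/84 = 38.1%, Protocol Beta 72/142 = 50.7% → Protocol Beta
Overall: Drug A 384/741 = 51.8%, Protocol Beta 408/838 = 48.7% → Drug A
Protocol Beta wins each disease group but Drug A wins overall — the comparison reverses. Protocol Beta's patients skew toward stage IV, which has a lower base rate.

Yes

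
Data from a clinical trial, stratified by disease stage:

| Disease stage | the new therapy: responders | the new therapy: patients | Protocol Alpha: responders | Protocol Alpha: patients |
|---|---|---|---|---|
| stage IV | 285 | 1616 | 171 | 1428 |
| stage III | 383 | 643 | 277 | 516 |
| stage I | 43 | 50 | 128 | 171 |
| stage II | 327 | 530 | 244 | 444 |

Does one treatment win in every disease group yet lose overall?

Stage IV: the new therapy 285/1616 = 17.6%, Protocol Alpha 171/1428 = 12.0% → the new therapy
Stage III: the new therapy 383/643 = 59.6%, Protocol Alpha 277/516 = 53.7% → the new therapy
Stage I: the new therapy 43/50 = 86.0%, Protocol Alpha 128/171 = 74.9% → the new therapy
Stage II: the new therapy 327/530 = 61.7%, Protocol Alpha 244/444 = 55.0% → the new therapy
Overall: the new therapy 1038/2839 = 36.6%, Protocol Alpha 820/2559 = 32.0% → the new therapy
The new therapy wins overall and in every disease group — no reversal.

No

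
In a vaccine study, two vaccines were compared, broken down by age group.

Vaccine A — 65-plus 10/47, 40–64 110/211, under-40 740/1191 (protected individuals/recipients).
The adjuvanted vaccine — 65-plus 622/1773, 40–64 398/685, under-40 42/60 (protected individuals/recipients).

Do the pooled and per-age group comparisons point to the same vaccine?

No

65-plus: Vaccine A 10/47 = 21.3%, the adjuvanted vaccine 622/1773 = 35.1% → the adjuvanted vaccine
40–64: Vaccine A 110/211 = 52.1%, the adjuvanted vaccine 398/685 = 58.1% → the adjuvanted vaccine
Under-40: Vaccine A 740/1191 = 62.1%, the adjuvanted vaccine 42/60 = 70.0% → the adjuvanted vaccine
Overall: Vaccine A 860/1449 = 59.4%, the adjuvanted vaccine 1062/2518 = 42.2% → Vaccine A
The adjuvanted vaccine wins each age group but Vaccine A wins overall — the comparison reverses. The adjuvanted vaccine's recipients skew toward 65-plus, which has a lower base rate.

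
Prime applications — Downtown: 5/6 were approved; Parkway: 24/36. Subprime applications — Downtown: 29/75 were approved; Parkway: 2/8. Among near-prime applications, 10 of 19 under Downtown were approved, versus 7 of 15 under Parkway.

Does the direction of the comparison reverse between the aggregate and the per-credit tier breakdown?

Yes

Prime: Downtown 5/6 = 83.3%, Parkway 24/36 = 66.7% → Downtown
Subprime: Downtown 29/75 = 38.7%, Parkway 2/8 = 25.0% → Downtown
Near-prime: Downtown 10/19 = 52.6%, Parkway 7/15 = 46.7% → Downtown
Overall: Downtown 44/100 = 44.0%, Parkway 33/59 = 55.9% → Parkway
Downtown wins each credit group but Parkway wins overall — the comparison reverses. Downtown's applications skew toward subprime, which has a lower base rate.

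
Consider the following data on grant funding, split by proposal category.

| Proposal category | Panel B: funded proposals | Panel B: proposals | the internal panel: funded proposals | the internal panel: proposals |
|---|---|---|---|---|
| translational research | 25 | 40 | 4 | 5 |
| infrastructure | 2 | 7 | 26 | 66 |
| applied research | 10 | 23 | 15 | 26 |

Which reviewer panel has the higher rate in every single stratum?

the internal panel

Translational research: Panel B 25/40 = 62.5%, the internal panel 4/5 = 80.0% → the internal panel
Infrastructure: Panel B 2/7 = 28.6%, the internal panel 26/66 = 39.4% → the internal panel
Applied research: Panel B 10/23 = 43.5%, the internal panel 15/26 = 57.7% → the internal panel
The internal panel has the higher rate in all 3 groups.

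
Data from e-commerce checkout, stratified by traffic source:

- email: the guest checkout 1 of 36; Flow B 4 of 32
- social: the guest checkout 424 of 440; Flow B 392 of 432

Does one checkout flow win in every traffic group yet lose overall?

Email: the guest checkout 1/36 = 2.8%, Flow B 4/32 = 12.5% → Flow B
Social: the guest checkout 424/440 = 96.4%, Flow B 392/432 = 90.7% → the guest checkout
Overall: the guest checkout 425/476 = 89.3%, Flow B 396/464 = 85.3% → the guest checkout
Neither sweeps: the guest checkout wins 1 of 2 groups, Flow B wins 1. The guest checkout wins overall but not every group — no Simpson reversal.

No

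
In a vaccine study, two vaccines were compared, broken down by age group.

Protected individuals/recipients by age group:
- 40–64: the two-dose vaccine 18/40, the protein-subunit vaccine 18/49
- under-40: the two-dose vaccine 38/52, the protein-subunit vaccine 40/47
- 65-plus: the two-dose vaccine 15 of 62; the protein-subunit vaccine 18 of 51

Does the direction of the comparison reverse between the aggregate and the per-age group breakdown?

40–64: the two-dose vaccine 18/40 = 45.0%, the protein-subunit vaccine 18/49 = 36.7% → the two-dose vaccine
Under-40: the two-dose vaccine 38/52 = 73.1%, the protein-subunit vaccine 40/47 = 85.1% → the protein-subunit vaccine
65-plus: the two-dose vaccine 15/62 = 24.2%, the protein-subunit vaccine 18/51 = 35.3% → the protein-subunit vaccine
Overall: the two-dose vaccine 71/154 = 46.1%, the protein-subunit vaccine 76/147 = 51.7% → the protein-subunit vaccine
Neither sweeps: the two-dose vaccine wins 1 of 3 groups, the protein-subunit vaccine wins 2. The protein-subunit vaccine wins overall but not every group — no Simpson reversal.

No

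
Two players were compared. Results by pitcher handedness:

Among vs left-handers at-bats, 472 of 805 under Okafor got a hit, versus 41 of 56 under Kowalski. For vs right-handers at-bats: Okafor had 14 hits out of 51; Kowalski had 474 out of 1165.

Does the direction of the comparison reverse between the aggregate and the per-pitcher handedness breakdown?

Vs left-handers: Okafor 472/805 = 58.6%, Kowalski 41/56 = 73.2% → Kowalski
Vs right-handers: Okafor 14/51 = 27.5%, Kowalski 474/1165 = 40.7% → Kowalski
Overall: Okafor 486/856 = 56.8%, Kowalski 515/1221 = 42.2% → Okafor
Kowalski wins each pitcher group but Okafor wins overall — the comparison reverses. Kowalski's at-bats skew toward vs right-handers, which has a lower base rate.

Yes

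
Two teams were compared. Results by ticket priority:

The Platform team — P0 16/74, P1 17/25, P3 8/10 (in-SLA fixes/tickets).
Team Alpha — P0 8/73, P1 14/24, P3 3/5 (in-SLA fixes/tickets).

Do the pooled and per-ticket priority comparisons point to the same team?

Yes

P0: the Platform team 16/74 = 21.6%, Team Alpha 8/73 = 11.0% → the Platform team
P1: the Platform team 17/25 = 68.0%, Team Alpha 14/24 = 58.3% → the Platform team
P3: the Platform team 8/10 = 80.0%, Team Alpha 3/5 = 60.0% → the Platform team
Overall: the Platform team 41/109 = 37.6%, Team Alpha 25/102 = 24.5% → the Platform team
The Platform team wins overall and in every ticket group — no reversal.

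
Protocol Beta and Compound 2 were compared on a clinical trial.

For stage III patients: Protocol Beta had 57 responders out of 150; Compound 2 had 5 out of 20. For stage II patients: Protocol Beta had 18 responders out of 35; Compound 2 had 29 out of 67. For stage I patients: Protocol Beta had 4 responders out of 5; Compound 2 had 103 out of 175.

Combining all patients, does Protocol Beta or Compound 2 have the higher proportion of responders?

Compound 2

Stage III: Protocol Beta 57/150 = 38.0%, Compound 2 5/20 = 25.0% → Protocol Beta
Stage II: Protocol Beta 18/35 = 51.4%, Compound 2 29/67 = 43.3% → Protocol Beta
Stage I: Protocol Beta 4/5 = 80.0%, Compound 2 103/175 = 58.9% → Protocol Beta
Overall: Protocol Beta 79/190 = 41.6%, Compound 2 137/262 = 52.3% → Compound 2
(Protocol Beta wins every disease group but Compound 2 wins overall — Protocol Beta's patients skew toward the low-rate stage III group.)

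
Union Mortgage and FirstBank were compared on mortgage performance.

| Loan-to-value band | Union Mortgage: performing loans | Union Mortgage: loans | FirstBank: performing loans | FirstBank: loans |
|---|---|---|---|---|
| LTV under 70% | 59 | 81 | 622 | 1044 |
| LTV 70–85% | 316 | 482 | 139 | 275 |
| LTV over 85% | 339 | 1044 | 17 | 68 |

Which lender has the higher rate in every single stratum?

Union Mortgage

LTV under 70%: Union Mortgage 59/81 = 72.8%, FirstBank 622/1044 = 59.6% → Union Mortgage
LTV 70–85%: Union Mortgage 316/482 = 65.6%, FirstBank 139/275 = 50.5% → Union Mortgage
LTV over 85%: Union Mortgage 339/1044 = 32.5%, FirstBank 17/68 = 25.0% → Union Mortgage
Union Mortgage has the higher rate in all 3 groups.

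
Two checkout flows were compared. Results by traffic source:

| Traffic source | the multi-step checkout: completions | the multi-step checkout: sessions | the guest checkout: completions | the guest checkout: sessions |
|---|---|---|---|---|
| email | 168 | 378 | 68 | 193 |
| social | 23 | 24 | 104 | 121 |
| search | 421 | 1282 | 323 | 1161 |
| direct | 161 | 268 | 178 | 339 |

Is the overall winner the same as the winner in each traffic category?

Yes

Email: the multi-step checkout 168/378 = 44.4%, the guest checkout 68/193 = 35.2% → the multi-step checkout
Social: the multi-step checkout 23/24 = 95.8%, the guest checkout 104/121 = 86.0% → the multi-step checkout
Search: the multi-step checkout 421/1282 = 32.8%, the guest checkout 323/1161 = 27.8% → the multi-step checkout
Direct: the multi-step checkout 161/268 = 60.1%, the guest checkout 178/339 = 52.5% → the multi-step checkout
Overall: the multi-step checkout 773/1952 = 39.6%, the guest checkout 673/1814 = 37.1% → the multi-step checkout
The multi-step checkout wins overall and in every traffic group — no reversal.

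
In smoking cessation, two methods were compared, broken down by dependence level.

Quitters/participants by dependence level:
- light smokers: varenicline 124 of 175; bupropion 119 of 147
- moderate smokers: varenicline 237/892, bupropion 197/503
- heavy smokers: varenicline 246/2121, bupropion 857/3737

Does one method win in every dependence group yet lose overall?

Light smokers: varenicline 124/175 = 70.9%, bupropion 119/147 = 81.0% → bupropion
Moderate smokers: varenicline 237/892 = 26.6%, bupropion 197/503 = 39.2% → bupropion
Heavy smokers: varenicline 246/2121 = 11.6%, bupropion 857/3737 = 22.9% → bupropion
Overall: varenicline 607/3188 = 19.0%, bupropion 1173/4387 = 26.7% → bupropion
Bupropion wins overall and in every dependence group — no reversal.

No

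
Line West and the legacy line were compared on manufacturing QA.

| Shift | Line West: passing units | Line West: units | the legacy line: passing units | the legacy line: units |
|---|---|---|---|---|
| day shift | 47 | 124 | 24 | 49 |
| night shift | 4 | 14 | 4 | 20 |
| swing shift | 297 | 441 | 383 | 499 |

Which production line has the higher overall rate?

Day shift: Line West 47/124 = 37.9%, the legacy line 24/49 = 49.0% → the legacy line
Night shift: Line West 4/14 = 28.6%, the legacy line 4/20 = 20.0% → Line West
Swing shift: Line West 297/441 = 67.3%, the legacy line 383/499 = 76.8% → the legacy line
Overall: Line West 348/579 = 60.1%, the legacy line 411/568 = 72.4% → the legacy line
(Neither sweeps every shift group, but the legacy line has the higher pooled rate.)

the legacy line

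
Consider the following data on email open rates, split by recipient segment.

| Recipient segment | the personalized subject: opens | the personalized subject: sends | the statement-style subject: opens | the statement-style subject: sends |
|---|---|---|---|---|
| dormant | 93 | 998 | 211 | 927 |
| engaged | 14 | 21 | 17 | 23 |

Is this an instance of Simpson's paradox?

Dormant: the personalized subject 93/998 = 9.3%, the statement-style subject 211/927 = 22.8% → the statement-style subject
Engaged: the personalized subject 14/21 = 66.7%, the statement-style subject 17/23 = 73.9% → the statement-style subject
Overall: the personalized subject 107/1019 = 10.5%, the statement-style subject 228/950 = 24.0% → the statement-style subject
The statement-style subject wins overall and in every recipient group — no reversal.

No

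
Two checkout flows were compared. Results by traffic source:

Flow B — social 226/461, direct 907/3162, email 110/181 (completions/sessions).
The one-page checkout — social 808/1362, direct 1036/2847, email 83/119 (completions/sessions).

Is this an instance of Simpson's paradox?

No

Social: Flow B 226/461 = 49.0%, the one-page checkout 808/1362 = 59.3% → the one-page checkout
Direct: Flow B 907/3162 = 28.7%, the one-page checkout 1036/2847 = 36.4% → the one-page checkout
Email: Flow B 110/181 = 60.8%, the one-page checkout 83/119 = 69.7% → the one-page checkout
Overall: Flow B 1243/3804 = 32.7%, the one-page checkout 1927/4328 = 44.5% → the one-page checkout
The one-page checkout wins overall and in every traffic group — no reversal.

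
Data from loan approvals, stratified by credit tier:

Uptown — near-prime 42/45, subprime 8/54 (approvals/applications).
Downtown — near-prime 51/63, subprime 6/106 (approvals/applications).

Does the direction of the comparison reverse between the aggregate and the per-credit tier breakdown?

Near-prime: Uptown 42/45 = 93.3%, Downtown 51/63 = 81.0% → Uptown
Subprime: Uptown 8/54 = 14.8%, Downtown 6/106 = 5.7% → Uptown
Overall: Uptown 50/99 = 50.5%, Downtown 57/169 = 33.7% → Uptown
Uptown wins overall and in every credit group — no reversal.

No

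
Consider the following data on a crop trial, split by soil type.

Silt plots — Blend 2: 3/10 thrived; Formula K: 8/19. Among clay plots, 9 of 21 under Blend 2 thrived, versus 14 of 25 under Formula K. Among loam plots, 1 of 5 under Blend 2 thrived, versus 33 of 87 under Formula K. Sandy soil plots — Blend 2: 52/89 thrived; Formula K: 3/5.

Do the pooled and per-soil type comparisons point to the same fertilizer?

Silt: Blend 2 3/10 = 30.0%, Formula K 8/19 = 42.1% → Formula K
Clay: Blend 2 9/21 = 42.9%, Formula K 14/25 = 56.0% → Formula K
Loam: Blend 2 1/5 = 20.0%, Formula K 33/87 = 37.9% → Formula K
Sandy soil: Blend 2 52/89 = 58.4%, Formula K 3/5 = 60.0% → Formula K
Overall: Blend 2 65/125 = 52.0%, Formula K 58/136 = 42.6% → Blend 2
Formula K wins each soil group but Blend 2 wins overall — the comparison reverses. Formula K's plots skew toward loam, which has a lower base rate.

No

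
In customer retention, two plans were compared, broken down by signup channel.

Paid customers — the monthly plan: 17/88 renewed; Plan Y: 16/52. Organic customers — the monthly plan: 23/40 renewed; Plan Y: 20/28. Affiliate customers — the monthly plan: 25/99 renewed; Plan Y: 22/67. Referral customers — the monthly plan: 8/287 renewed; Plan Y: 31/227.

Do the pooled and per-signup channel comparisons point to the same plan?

Paid: the monthly plan 17/88 = 19.3%, Plan Y 16/52 = 30.8% → Plan Y
Organic: the monthly plan 23/40 = 57.5%, Plan Y 20/28 = 71.4% → Plan Y
Affiliate: the monthly plan 25/99 = 25.3%, Plan Y 22/67 = 32.8% → Plan Y
Referral: the monthly plan 8/287 = 2.8%, Plan Y 31/227 = 13.7% → Plan Y
Overall: the monthly plan 73/514 = 14.2%, Plan Y 89/374 = 23.8% → Plan Y
Plan Y wins overall and in every signup group — no reversal.

Yes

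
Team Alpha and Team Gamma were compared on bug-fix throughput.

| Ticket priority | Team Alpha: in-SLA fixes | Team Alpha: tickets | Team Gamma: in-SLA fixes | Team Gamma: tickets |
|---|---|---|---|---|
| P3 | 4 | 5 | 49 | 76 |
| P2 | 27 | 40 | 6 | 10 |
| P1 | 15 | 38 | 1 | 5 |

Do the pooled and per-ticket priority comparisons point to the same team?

P3: Team Alpha 4/5 = 80.0%, Team Gamma 49/76 = 64.5% → Team Alpha
P2: Team Alpha 27/40 = 67.5%, Team Gamma 6/10 = 60.0% → Team Alpha
P1: Team Alpha 15/38 = 39.5%, Team Gamma 1/5 = 20.0% → Team Alpha
Overall: Team Alpha 46/83 = 55.4%, Team Gamma 56/91 = 61.5% → Team Gamma
Team Alpha wins each ticket group but Team Gamma wins overall — the comparison reverses. Team Alpha's tickets skew toward P1, which has a lower base rate.

No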